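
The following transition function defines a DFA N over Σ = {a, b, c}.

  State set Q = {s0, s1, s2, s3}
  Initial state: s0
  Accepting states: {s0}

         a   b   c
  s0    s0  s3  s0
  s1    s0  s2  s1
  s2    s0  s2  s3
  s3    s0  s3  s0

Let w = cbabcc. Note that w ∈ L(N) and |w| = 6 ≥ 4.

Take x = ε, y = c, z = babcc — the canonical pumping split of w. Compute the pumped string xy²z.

xy^2z = ε·c·c·babcc = ccbabcc.
Reading y = c takes N from s0 back to s0, so after x·y·y the machine is still in s0, and z then leads to the accepting state s0. Hence ccbabcc ∈ L(N).

ccbabcc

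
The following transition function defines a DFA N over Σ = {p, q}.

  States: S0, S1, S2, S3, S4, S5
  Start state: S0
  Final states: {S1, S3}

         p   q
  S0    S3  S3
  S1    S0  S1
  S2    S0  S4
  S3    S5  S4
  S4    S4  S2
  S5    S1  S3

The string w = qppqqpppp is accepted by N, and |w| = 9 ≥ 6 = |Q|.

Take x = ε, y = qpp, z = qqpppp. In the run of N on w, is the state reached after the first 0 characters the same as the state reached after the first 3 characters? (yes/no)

Run of N on the first 3 characters of w = q p p:
  step 0: S0  (start)
  step 1: S3  (read q: S0→S3)
  step 2: S5  (read p: S3→S5)
  step 3: S1  (read p: S5→S1)

After x (step 0): S0. After xy (step 3): S1.
They differ (S0 ≠ S1), so y is not a cycle from the state after x; this split is not the one the pumping-lemma construction produces, and pumping y need not keep the string in L(N).

no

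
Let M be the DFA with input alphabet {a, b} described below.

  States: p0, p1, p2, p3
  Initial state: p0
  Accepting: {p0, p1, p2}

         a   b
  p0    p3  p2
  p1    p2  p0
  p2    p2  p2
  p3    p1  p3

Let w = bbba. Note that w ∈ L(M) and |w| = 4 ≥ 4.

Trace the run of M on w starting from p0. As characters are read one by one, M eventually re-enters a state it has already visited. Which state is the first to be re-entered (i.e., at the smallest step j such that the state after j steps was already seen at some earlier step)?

State sequence: p0 -b-> p2 -b-> p2 -b-> p2 -a-> p2
First repeat at step 2: p2 was already visited.

The earliest repeat is at step j = 2: M is in p2, which it already visited at step i = 1.

p2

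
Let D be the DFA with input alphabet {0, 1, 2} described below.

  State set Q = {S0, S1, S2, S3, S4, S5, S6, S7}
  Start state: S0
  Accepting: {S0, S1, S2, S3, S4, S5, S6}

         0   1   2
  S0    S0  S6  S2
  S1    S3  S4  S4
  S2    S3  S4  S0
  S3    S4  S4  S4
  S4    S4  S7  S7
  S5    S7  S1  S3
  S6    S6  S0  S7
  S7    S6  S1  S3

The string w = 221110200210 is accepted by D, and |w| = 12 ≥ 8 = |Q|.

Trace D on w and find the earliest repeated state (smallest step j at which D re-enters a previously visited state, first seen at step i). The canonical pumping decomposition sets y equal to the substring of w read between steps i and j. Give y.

22

State sequence: S0 -2-> S2 -2-> S0 -1-> S6 -1-> S0 -1-> S6 -0-> S6 -2-> S7 -0-> S6 -0-> S6 -2-> S7 -1-> S1 -0-> S3
First repeat at step 2: S0 was already visited.

So i = 0, j = 2, giving x = w[0:0] = ε, y = w[0:2] = 22, z = w[2:12] = 1110200210.
Check: |xy| = 2 ≤ 8 and |y| = 2 ≥ 1. Reading y takes D from S0 back to S0, so every xyⁱz is accepted.
With |Q| = 8, pigeonhole forces a state repeat no later than step 8; the substring read between the first and second visits to that state can be pumped.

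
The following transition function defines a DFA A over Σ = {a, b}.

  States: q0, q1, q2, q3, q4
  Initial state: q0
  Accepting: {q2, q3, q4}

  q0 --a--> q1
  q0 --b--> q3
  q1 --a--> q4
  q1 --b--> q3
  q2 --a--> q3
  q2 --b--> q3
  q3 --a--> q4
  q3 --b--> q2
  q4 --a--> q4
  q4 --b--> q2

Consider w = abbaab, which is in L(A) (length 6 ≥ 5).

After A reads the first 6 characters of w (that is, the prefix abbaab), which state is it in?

q2

Run of A on the first 6 characters of w = a b b a a b:
  step 0: q0  (start)
  step 1: q1  (read a: q0→q1)
  step 2: q3  (read b: q1→q3)
  step 3: q2  (read b: q3→q2)
  step 4: q3  (read a: q2→q3)
  step 5: q4  (read a: q3→q4)
  step 6: q2  (read b: q4→q2)

After reading 6 characters, A is in state q2.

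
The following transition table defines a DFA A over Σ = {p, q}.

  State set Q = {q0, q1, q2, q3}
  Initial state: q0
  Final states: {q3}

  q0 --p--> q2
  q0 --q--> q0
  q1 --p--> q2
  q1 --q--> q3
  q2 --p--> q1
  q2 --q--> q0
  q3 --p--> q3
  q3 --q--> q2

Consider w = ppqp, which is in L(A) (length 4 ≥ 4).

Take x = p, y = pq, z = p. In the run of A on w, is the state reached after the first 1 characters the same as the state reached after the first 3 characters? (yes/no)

no

Run of A on the first 3 characters of w = p p q:
  step 0: q0  (start)
  step 1: q2  (read p: q0→q2)
  step 2: q1  (read p: q2→q1)
  step 3: q3  (read q: q1→q3)

After x (step 1): q2. After xy (step 3): q3.
They differ (q2 ≠ q3), so y is not a cycle from the state after x; this split is not the one the pumping-lemma construction produces, and pumping y need not keep the string in L(A).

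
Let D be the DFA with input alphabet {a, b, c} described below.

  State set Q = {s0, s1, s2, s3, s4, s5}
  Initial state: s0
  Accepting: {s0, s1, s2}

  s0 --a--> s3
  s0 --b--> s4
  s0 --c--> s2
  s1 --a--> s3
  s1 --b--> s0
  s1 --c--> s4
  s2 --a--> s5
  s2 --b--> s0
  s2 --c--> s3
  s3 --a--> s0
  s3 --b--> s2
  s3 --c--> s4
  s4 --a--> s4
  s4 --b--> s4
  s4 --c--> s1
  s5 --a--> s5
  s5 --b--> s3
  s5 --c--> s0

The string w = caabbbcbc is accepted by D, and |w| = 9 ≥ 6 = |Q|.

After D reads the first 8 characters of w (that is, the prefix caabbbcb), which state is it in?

State sequence: s0 -c-> s2 -a-> s5 -a-> s5 -b-> s3 -b-> s2 -b-> s0 -c-> s2 -b-> s0

After reading 8 characters, D is in state s0.

s0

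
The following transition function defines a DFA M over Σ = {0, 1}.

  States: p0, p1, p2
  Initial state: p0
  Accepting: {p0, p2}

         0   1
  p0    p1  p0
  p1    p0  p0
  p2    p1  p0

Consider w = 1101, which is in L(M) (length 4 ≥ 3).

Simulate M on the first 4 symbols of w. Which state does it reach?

State sequence: p0 -1-> p0 -1-> p0 -0-> p1 -1-> p0

After reading 4 characters, M is in state p0.
(This kind of state-tracing is the core of the pumping-lemma construction: with 3 states, pigeonhole forces a repeat within the first 3 steps.)

p0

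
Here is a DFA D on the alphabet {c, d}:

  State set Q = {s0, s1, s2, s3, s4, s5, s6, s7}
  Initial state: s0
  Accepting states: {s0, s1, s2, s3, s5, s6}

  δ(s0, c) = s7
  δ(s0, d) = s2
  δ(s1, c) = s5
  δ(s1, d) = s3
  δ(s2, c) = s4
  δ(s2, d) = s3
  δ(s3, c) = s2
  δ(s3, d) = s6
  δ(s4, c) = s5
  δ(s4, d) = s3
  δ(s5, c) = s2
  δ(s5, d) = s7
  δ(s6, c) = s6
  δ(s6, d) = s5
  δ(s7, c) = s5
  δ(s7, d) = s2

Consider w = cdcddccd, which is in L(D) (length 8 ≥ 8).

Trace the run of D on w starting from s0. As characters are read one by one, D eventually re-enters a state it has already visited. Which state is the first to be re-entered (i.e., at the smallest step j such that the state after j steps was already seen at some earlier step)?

State sequence: s0 -c-> s7 -d-> s2 -c-> s4 -d-> s3 -d-> s6 -c-> s6 -c-> s6 -d-> s5
First repeat at step 6: s6 was already visited.

The earliest repeat is at step j = 6: D is in s6, which it already visited at step i = 5.
The DFA has 8 states, so the proof of the pumping lemma guarantees a repeated state among the first 8+1 visited; the segment between the two visits is the pumpable y.

s6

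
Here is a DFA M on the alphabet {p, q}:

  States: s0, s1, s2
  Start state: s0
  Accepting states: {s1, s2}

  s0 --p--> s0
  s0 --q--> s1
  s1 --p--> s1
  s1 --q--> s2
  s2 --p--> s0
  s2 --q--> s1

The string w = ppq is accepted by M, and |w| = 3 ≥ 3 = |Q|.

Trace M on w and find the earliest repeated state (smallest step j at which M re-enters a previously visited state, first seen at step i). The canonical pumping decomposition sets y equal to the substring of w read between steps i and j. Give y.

p

Run of M on w = p p q:
  step 0: s0  (start)
  step 1: s0  (read p: s0→s0)   ← first repeat (s0 seen earlier)
  step 2: s0  (read p: s0→s0)
  step 3: s1  (read q: s0→s1)

So i = 0, j = 1, giving x = w[0:0] = ε, y = w[0:1] = p, z = w[1:3] = pq.
Check: |xy| = 1 ≤ 3 and |y| = 1 ≥ 1. Reading y takes M from s0 back to s0, so every xyⁱz is accepted.
Pumping length from the standard proof: p = 3 (the number of states). The repeated state found above gives |xy| = j ≤ 3 and |y| = j − i ≥ 1.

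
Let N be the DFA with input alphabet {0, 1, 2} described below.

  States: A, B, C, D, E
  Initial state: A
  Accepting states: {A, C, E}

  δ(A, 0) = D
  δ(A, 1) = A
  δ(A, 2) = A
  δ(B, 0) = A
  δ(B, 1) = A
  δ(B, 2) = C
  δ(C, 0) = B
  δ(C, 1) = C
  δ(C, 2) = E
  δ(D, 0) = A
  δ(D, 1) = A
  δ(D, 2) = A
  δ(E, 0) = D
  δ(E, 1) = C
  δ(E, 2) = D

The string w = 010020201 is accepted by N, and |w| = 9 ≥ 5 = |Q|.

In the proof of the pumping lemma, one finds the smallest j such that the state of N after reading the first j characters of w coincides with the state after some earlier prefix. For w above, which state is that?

A

State sequence: A -0-> D -1-> A -0-> D -0-> A -2-> A -0-> D -2-> A -0-> D -1-> A
First repeat at step 2: A was already visited.

The earliest repeat is at step j = 2: N is in A, which it already visited at step i = 0.
Since N has 5 states, any run of length ≥ 5 visits 5+1 states, so by pigeonhole some state repeats within the first 5 steps — that repeat gives the pumpable loop.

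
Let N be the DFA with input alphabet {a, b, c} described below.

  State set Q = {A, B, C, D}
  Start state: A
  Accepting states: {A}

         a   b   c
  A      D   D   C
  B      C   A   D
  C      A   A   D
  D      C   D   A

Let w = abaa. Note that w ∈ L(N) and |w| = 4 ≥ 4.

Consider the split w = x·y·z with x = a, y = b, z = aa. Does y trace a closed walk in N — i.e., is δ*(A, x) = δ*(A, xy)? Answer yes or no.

yes

State sequence: A -a-> D -b-> D

After x (step 1): D. After xy (step 2): D.
They match, so y = b drives N around a cycle from D back to itself; pumping y any number of times keeps N in D before reading z, and xyⁱz ∈ L(N) for every i ≥ 0.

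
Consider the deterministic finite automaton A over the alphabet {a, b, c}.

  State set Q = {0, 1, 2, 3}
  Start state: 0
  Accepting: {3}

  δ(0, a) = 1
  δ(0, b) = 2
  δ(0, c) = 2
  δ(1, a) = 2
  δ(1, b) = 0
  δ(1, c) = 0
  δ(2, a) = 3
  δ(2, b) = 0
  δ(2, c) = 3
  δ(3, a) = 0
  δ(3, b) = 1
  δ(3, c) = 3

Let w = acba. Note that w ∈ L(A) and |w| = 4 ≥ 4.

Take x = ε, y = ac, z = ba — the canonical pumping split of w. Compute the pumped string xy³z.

xy^3z = ε·ac·ac·ac·ba = acacacba.
Reading y = ac takes A from 0 back to 0, so after x·y·y·y the machine is still in 0, and z then leads to the accepting state 3. Hence acacacba ∈ L(A).

acacacba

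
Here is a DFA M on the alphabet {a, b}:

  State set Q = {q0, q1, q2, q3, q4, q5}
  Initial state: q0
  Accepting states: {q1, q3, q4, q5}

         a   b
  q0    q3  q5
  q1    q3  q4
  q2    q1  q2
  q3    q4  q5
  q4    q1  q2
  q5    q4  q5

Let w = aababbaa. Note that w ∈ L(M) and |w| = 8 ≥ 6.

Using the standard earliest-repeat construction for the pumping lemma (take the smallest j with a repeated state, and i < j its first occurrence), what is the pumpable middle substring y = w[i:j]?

bab

Run of M on w = a a b a b b a a:
  step 0: q0  (start)
  step 1: q3  (read a: q0→q3)
  step 2: q4  (read a: q3→q4)
  step 3: q2  (read b: q4→q2)
  step 4: q1  (read a: q2→q1)
  step 5: q4  (read b: q1→q4)   ← first repeat (q4 seen earlier)
  step 6: q2  (read b: q4→q2)
  step 7: q1  (read a: q2→q1)
  step 8: q3  (read a: q1→q3)

So i = 2, j = 5, giving x = w[0:2] = aa, y = w[2:5] = bab, z = w[5:8] = baa.
Check: |xy| = 5 ≤ 6 and |y| = 3 ≥ 1. Reading y takes M from q4 back to q4, so every xyⁱz is accepted.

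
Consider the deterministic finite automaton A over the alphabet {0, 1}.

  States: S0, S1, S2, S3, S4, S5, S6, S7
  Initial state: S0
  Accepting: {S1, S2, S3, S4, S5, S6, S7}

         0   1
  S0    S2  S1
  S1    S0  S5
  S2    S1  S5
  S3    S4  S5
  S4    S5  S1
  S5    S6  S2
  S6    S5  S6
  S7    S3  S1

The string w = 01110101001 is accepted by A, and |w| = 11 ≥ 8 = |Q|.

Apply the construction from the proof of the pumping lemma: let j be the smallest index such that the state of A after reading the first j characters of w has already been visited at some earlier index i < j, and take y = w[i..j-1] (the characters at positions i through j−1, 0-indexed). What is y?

Run of A on w = 0 1 1 1 0 1 0 1 0 0 1:
  step 0: S0  (start)
  step 1: S2  (read 0: S0→S2)
  step 2: S5  (read 1: S2→S5)
  step 3: S2  (read 1: S5→S2)   ← first repeat (S2 seen earlier)
  step 4: S5  (read 1: S2→S5)
  step 5: S6  (read 0: S5→S6)
  step 6: S6  (read 1: S6→S6)
  step 7: S5  (read 0: S6→S5)
  step 8: S2  (read 1: S5→S2)
  step 9: S1  (read 0: S2→S1)
  step 10: S0  (read 0: S1→S0)
  step 11: S1  (read 1: S0→S1)

So i = 1, j = 3, giving x = w[0:1] = 0, y = w[1:3] = 11, z = w[3:11] = 10101001.
Check: |xy| = 3 ≤ 8 and |y| = 2 ≥ 1. Reading y takes A from S2 back to S2, so every xyⁱz is accepted.
Since A has 8 states, any run of length ≥ 8 visits 8+1 states, so by pigeonhole some state repeats within the first 8 steps — that repeat gives the pumpable loop.

11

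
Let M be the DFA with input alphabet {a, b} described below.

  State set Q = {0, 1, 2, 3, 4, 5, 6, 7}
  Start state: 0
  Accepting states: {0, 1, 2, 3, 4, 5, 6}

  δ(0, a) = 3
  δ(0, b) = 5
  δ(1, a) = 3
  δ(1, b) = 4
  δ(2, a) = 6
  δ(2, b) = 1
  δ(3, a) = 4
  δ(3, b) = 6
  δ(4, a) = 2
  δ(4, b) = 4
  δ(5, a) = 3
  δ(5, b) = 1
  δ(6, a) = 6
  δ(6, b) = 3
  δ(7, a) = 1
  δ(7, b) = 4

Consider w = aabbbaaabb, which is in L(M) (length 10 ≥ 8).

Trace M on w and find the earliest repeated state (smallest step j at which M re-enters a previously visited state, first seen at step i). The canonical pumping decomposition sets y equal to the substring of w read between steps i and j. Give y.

State sequence: 0 -a-> 3 -a-> 4 -b-> 4 -b-> 4 -b-> 4 -a-> 2 -a-> 6 -a-> 6 -b-> 3 -b-> 6
First repeat at step 3: 4 was already visited.

So i = 2, j = 3, giving x = w[0:2] = aa, y = w[2:3] = b, z = w[3:10] = bbaaabb.
Check: |xy| = 3 ≤ 8 and |y| = 1 ≥ 1. Reading y takes M from 4 back to 4, so every xyⁱz is accepted.

b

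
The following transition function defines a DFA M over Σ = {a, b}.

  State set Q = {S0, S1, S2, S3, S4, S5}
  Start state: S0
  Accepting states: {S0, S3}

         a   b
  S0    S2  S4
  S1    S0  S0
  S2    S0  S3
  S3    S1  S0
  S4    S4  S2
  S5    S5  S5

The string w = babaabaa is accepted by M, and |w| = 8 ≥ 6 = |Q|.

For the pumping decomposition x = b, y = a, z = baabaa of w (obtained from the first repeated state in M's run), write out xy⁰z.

xy⁰z = xz = b·baabaa = bbaabaa.
Reading y = a takes M from S4 back to S4, so after x the machine is still in S4, and z then leads to the accepting state S0. Hence bbaabaa ∈ L(M).

bbaabaa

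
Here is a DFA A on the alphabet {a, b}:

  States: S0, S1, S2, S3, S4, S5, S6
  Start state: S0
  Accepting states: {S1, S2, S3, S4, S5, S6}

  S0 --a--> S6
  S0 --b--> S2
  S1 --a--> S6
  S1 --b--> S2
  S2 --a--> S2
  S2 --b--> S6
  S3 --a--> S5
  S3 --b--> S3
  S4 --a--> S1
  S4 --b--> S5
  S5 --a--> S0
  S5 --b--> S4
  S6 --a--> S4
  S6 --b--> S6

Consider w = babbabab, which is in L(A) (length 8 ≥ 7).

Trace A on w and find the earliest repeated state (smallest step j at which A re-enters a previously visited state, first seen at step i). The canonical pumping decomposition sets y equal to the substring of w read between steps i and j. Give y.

a

State sequence: S0 -b-> S2 -a-> S2 -b-> S6 -b-> S6 -a-> S4 -b-> S5 -a-> S0 -b-> S2
First repeat at step 2: S2 was already visited.

So i = 1, j = 2, giving x = w[0:1] = b, y = w[1:2] = a, z = w[2:8] = bbabab.
Check: |xy| = 2 ≤ 7 and |y| = 1 ≥ 1. Reading y takes A from S2 back to S2, so every xyⁱz is accepted.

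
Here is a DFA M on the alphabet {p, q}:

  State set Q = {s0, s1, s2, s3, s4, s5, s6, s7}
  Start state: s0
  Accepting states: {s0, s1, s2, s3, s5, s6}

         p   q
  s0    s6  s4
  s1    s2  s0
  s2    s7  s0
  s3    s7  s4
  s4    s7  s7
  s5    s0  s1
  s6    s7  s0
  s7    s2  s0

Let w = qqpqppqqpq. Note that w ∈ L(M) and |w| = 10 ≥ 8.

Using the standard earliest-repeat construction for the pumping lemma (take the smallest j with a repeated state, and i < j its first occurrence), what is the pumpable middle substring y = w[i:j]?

qqpq

State sequence: s0 -q-> s4 -q-> s7 -p-> s2 -q-> s0 -p-> s6 -p-> s7 -q-> s0 -q-> s4 -p-> s7 -q-> s0
First repeat at step 4: s0 was already visited.

So i = 0, j = 4, giving x = w[0:0] = ε, y = w[0:4] = qqpq, z = w[4:10] = ppqqpq.
Check: |xy| = 4 ≤ 8 and |y| = 4 ≥ 1. Reading y takes M from s0 back to s0, so every xyⁱz is accepted.
With |Q| = 8, pigeonhole forces a state repeat no later than step 8; the substring read between the first and second visits to that state can be pumped.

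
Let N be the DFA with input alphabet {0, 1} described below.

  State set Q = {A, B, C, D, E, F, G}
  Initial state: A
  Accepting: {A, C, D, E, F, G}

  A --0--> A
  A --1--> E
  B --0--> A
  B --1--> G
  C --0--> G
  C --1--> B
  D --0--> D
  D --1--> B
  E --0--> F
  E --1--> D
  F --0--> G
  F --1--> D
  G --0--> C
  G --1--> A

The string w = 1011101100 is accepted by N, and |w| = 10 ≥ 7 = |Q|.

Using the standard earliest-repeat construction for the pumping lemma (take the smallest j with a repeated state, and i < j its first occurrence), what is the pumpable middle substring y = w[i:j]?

State sequence: A -1-> E -0-> F -1-> D -1-> B -1-> G -0-> C -1-> B -1-> G -0-> C -0-> G
First repeat at step 7: B was already visited.

So i = 4, j = 7, giving x = w[0:4] = 1011, y = w[4:7] = 101, z = w[7:10] = 100.
Check: |xy| = 7 ≤ 7 and |y| = 3 ≥ 1. Reading y takes N from B back to B, so every xyⁱz is accepted.
With |Q| = 7, pigeonhole forces a state repeat no later than step 7; the substring read between the first and second visits to that state can be pumped.

101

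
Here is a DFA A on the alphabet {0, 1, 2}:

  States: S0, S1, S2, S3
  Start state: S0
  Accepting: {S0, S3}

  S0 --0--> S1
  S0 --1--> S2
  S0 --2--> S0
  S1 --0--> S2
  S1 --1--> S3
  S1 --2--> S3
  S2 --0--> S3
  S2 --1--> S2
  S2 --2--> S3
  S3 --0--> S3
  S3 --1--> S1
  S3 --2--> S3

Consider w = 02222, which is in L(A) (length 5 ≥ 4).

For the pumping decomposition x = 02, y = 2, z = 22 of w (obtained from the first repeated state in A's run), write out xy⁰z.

0222

xy⁰z = xz = 02·22 = 0222.
Reading y = 2 takes A from S3 back to S3, so after x the machine is still in S3, and z then leads to the accepting state S3. Hence 0222 ∈ L(A).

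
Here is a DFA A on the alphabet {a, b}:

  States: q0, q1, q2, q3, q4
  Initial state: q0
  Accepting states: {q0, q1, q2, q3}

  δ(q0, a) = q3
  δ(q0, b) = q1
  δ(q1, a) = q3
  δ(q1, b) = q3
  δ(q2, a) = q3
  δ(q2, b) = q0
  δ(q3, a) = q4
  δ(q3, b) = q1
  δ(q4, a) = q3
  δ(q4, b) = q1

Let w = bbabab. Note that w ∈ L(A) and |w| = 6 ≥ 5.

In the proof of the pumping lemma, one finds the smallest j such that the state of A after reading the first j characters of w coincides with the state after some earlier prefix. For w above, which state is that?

Run of A on w = b b a b a b:
  step 0: q0  (start)
  step 1: q1  (read b: q0→q1)
  step 2: q3  (read b: q1→q3)
  step 3: q4  (read a: q3→q4)
  step 4: q1  (read b: q4→q1)   ← first repeat (q1 seen earlier)
  step 5: q3  (read a: q1→q3)
  step 6: q1  (read b: q3→q1)

The earliest repeat is at step j = 4: A is in q1, which it already visited at step i = 1.

q1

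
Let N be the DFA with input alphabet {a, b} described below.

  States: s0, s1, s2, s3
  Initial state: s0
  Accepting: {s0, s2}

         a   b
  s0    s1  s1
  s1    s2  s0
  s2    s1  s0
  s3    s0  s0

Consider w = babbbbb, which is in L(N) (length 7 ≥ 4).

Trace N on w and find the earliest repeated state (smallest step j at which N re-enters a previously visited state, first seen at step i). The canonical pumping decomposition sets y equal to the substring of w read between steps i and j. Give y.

Run of N on w = b a b b b b b:
  step 0: s0  (start)
  step 1: s1  (read b: s0→s1)
  step 2: s2  (read a: s1→s2)
  step 3: s0  (read b: s2→s0)   ← first repeat (s0 seen earlier)
  step 4: s1  (read b: s0→s1)
  step 5: s0  (read b: s1→s0)
  step 6: s1  (read b: s0→s1)
  step 7: s0  (read b: s1→s0)

So i = 0, j = 3, giving x = w[0:0] = ε, y = w[0:3] = bab, z = w[3:7] = bbbb.
Check: |xy| = 3 ≤ 4 and |y| = 3 ≥ 1. Reading y takes N from s0 back to s0, so every xyⁱz is accepted.

bab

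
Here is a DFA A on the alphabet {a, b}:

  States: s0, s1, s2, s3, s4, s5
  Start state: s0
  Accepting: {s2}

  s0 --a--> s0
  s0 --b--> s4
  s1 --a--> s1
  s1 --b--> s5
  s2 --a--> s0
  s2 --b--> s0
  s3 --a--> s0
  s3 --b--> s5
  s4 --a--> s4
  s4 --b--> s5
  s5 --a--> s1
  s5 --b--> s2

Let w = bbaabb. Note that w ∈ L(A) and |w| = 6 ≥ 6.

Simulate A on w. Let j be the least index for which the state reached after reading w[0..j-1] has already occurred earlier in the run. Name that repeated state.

s1

State sequence: s0 -b-> s4 -b-> s5 -a-> s1 -a-> s1 -b-> s5 -b-> s2
First repeat at step 4: s1 was already visited.

The earliest repeat is at step j = 4: A is in s1, which it already visited at step i = 3.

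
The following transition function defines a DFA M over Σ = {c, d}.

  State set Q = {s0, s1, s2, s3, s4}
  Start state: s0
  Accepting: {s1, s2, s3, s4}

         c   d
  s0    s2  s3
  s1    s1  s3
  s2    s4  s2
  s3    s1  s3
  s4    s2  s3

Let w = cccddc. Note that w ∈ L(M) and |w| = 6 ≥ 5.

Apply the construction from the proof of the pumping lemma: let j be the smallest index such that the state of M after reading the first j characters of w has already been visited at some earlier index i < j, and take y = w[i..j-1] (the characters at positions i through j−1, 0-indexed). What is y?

cc

State sequence: s0 -c-> s2 -c-> s4 -c-> s2 -d-> s2 -d-> s2 -c-> s4
First repeat at step 3: s2 was already visited.

So i = 1, j = 3, giving x = w[0:1] = c, y = w[1:3] = cc, z = w[3:6] = ddc.
Check: |xy| = 3 ≤ 5 and |y| = 2 ≥ 1. Reading y takes M from s2 back to s2, so every xyⁱz is accepted.
Pumping length from the standard proof: p = 5 (the number of states). The repeated state found above gives |xy| = j ≤ 5 and |y| = j − i ≥ 1.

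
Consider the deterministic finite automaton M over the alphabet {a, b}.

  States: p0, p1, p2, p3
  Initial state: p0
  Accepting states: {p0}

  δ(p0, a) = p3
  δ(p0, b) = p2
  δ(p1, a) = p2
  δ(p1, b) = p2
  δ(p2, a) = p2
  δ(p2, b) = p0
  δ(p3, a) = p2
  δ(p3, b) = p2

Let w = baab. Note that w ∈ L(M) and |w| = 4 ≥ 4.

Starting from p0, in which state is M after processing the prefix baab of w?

p0

Run of M on the first 4 characters of w = b a a b:
  step 0: p0  (start)
  step 1: p2  (read b: p0→p2)
  step 2: p2  (read a: p2→p2)
  step 3: p2  (read a: p2→p2)
  step 4: p0  (read b: p2→p0)

After reading 4 characters, M is in state p0.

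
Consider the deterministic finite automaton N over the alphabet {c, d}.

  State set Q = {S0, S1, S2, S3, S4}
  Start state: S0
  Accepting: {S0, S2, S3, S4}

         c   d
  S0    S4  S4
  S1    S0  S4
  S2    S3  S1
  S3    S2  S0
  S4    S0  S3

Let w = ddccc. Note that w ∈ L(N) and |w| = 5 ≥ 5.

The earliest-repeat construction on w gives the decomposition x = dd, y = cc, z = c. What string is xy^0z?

ddc

xy⁰z = xz = dd·c = ddc.
Reading y = cc takes N from S3 back to S3, so after x the machine is still in S3, and z then leads to the accepting state S2. Hence ddc ∈ L(N).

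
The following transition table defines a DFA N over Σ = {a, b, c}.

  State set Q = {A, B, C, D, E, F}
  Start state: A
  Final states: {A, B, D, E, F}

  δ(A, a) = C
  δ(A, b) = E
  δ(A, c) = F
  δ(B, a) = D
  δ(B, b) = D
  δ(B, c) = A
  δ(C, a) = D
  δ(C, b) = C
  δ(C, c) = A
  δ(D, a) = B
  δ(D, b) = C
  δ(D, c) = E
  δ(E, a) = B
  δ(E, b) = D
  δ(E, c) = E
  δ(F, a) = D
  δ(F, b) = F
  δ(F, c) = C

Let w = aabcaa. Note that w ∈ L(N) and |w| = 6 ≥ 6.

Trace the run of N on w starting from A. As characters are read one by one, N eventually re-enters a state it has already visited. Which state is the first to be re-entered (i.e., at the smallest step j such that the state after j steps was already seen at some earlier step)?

C

State sequence: A -a-> C -a-> D -b-> C -c-> A -a-> C -a-> D
First repeat at step 3: C was already visited.

The earliest repeat is at step j = 3: N is in C, which it already visited at step i = 1.
Since N has 6 states, any run of length ≥ 6 visits 6+1 states, so by pigeonhole some state repeats within the first 6 steps — that repeat gives the pumpable loop.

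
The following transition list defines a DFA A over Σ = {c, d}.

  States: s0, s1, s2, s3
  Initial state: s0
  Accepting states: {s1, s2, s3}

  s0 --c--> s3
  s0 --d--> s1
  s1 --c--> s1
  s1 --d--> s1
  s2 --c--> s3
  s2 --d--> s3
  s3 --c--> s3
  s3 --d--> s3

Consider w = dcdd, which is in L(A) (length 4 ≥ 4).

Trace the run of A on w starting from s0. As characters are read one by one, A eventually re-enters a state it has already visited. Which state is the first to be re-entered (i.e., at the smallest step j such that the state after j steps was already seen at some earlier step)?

s1

Run of A on w = d c d d:
  step 0: s0  (start)
  step 1: s1  (read d: s0→s1)
  step 2: s1  (read c: s1→s1)   ← first repeat (s1 seen earlier)
  step 3: s1  (read d: s1→s1)
  step 4: s1  (read d: s1→s1)

The earliest repeat is at step j = 2: A is in s1, which it already visited at step i = 1.
With |Q| = 4, pigeonhole forces a state repeat no later than step 4; the substring read between the first and second visits to that state can be pumped.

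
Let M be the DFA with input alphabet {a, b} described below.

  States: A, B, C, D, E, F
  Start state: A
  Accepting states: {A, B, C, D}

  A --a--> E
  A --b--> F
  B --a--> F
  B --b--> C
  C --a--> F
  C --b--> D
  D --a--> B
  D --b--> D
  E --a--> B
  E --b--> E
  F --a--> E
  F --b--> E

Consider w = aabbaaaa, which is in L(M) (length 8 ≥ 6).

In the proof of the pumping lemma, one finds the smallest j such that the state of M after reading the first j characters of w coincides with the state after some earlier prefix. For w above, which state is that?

B

Run of M on w = a a b b a a a a:
  step 0: A  (start)
  step 1: E  (read a: A→E)
  step 2: B  (read a: E→B)
  step 3: C  (read b: B→C)
  step 4: D  (read b: C→D)
  step 5: B  (read a: D→B)   ← first repeat (B seen earlier)
  step 6: F  (read a: B→F)
  step 7: E  (read a: F→E)
  step 8: B  (read a: E→B)

The earliest repeat is at step j = 5: M is in B, which it already visited at step i = 2.
Since M has 6 states, any run of length ≥ 6 visits 6+1 states, so by pigeonhole some state repeats within the first 6 steps — that repeat gives the pumpable loop.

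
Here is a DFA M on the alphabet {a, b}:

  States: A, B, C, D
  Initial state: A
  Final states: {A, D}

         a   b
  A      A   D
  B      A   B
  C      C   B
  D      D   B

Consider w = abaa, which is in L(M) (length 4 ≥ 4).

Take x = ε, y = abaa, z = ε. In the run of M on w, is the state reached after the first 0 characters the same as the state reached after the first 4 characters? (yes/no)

no

Run of M on the first 4 characters of w = a b a a:
  step 0: A  (start)
  step 1: A  (read a: A→A)
  step 2: D  (read b: A→D)
  step 3: D  (read a: D→D)
  step 4: D  (read a: D→D)

After x (step 0): A. After xy (step 4): D.
They differ (A ≠ D), so y is not a cycle from the state after x; this split is not the one the pumping-lemma construction produces, and pumping y need not keep the string in L(M).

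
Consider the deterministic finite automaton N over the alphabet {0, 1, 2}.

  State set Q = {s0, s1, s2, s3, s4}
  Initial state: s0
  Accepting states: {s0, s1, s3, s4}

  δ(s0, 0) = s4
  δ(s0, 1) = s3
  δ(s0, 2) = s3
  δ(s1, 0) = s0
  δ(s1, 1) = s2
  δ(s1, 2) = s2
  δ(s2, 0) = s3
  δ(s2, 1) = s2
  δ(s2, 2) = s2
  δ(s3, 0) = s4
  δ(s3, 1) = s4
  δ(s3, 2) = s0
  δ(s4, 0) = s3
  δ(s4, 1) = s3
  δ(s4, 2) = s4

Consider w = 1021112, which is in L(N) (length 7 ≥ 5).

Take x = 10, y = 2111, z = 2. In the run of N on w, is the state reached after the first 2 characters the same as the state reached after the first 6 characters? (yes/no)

no

Run of N on the first 6 characters of w = 1 0 2 1 1 1:
  step 0: s0  (start)
  step 1: s3  (read 1: s0→s3)
  step 2: s4  (read 0: s3→s4)
  step 3: s4  (read 2: s4→s4)
  step 4: s3  (read 1: s4→s3)
  step 5: s4  (read 1: s3→s4)
  step 6: s3  (read 1: s4→s3)

After x (step 2): s4. After xy (step 6): s3.
They differ (s4 ≠ s3), so y is not a cycle from the state after x; this split is not the one the pumping-lemma construction produces, and pumping y need not keep the string in L(N).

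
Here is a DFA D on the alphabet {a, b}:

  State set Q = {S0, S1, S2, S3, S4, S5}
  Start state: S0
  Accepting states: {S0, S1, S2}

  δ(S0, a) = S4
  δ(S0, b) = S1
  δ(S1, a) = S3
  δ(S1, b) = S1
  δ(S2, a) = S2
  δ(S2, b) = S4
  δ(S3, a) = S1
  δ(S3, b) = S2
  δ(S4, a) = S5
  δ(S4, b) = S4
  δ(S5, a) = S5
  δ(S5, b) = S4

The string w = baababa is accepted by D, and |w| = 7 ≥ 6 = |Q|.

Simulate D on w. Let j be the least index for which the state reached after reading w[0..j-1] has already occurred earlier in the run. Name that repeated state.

State sequence: S0 -b-> S1 -a-> S3 -a-> S1 -b-> S1 -a-> S3 -b-> S2 -a-> S2
First repeat at step 3: S1 was already visited.

The earliest repeat is at step j = 3: D is in S1, which it already visited at step i = 1.
Since D has 6 states, any run of length ≥ 6 visits 6+1 states, so by pigeonhole some state repeats within the first 6 steps — that repeat gives the pumpable loop.

S1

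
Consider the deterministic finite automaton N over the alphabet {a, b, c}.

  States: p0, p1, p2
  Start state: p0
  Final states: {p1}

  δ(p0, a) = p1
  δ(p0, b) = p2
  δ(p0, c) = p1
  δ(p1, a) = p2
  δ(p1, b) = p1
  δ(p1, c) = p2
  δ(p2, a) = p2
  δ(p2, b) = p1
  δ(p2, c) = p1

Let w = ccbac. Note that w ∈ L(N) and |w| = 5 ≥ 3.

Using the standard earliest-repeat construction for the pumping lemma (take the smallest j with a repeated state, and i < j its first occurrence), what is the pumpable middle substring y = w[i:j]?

State sequence: p0 -c-> p1 -c-> p2 -b-> p1 -a-> p2 -c-> p1
First repeat at step 3: p1 was already visited.

So i = 1, j = 3, giving x = w[0:1] = c, y = w[1:3] = cb, z = w[3:5] = ac.
Check: |xy| = 3 ≤ 3 and |y| = 2 ≥ 1. Reading y takes N from p1 back to p1, so every xyⁱz is accepted.

cb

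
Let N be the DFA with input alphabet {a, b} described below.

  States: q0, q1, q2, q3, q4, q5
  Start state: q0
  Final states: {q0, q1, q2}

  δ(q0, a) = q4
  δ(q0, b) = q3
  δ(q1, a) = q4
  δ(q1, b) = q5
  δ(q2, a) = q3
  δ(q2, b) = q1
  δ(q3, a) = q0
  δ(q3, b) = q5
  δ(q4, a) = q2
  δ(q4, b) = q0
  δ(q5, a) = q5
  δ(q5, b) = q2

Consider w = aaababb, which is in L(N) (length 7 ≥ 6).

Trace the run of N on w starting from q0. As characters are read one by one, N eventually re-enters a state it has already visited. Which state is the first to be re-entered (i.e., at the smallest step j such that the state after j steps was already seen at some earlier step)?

State sequence: q0 -a-> q4 -a-> q2 -a-> q3 -b-> q5 -a-> q5 -b-> q2 -b-> q1
First repeat at step 5: q5 was already visited.

The earliest repeat is at step j = 5: N is in q5, which it already visited at step i = 4.

q5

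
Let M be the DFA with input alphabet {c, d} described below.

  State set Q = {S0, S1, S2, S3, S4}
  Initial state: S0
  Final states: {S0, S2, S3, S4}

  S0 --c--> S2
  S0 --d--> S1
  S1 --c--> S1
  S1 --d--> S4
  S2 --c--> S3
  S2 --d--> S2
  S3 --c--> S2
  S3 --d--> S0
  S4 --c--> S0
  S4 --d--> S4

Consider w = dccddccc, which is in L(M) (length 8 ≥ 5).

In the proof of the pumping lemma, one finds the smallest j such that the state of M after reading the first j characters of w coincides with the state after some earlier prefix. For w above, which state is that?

S1

State sequence: S0 -d-> S1 -c-> S1 -c-> S1 -d-> S4 -d-> S4 -c-> S0 -c-> S2 -c-> S3
First repeat at step 2: S1 was already visited.

The earliest repeat is at step j = 2: M is in S1, which it already visited at step i = 1.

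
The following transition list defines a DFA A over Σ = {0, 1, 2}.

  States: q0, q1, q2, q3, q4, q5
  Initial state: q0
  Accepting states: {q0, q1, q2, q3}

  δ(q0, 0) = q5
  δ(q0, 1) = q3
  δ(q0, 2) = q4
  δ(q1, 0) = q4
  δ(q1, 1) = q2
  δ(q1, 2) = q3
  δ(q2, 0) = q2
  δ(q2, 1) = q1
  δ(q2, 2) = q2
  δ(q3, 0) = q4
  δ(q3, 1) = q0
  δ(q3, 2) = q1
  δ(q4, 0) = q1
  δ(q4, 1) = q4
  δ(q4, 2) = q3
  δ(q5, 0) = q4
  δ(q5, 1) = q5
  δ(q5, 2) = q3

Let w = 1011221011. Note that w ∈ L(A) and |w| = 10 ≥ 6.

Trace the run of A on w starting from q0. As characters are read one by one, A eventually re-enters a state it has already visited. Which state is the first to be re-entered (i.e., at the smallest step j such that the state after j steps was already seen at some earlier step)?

q4

State sequence: q0 -1-> q3 -0-> q4 -1-> q4 -1-> q4 -2-> q3 -2-> q1 -1-> q2 -0-> q2 -1-> q1 -1-> q2
First repeat at step 3: q4 was already visited.

The earliest repeat is at step j = 3: A is in q4, which it already visited at step i = 2.
The DFA has 6 states, so the proof of the pumping lemma guarantees a repeated state among the first 6+1 visited; the segment between the two visits is the pumpable y.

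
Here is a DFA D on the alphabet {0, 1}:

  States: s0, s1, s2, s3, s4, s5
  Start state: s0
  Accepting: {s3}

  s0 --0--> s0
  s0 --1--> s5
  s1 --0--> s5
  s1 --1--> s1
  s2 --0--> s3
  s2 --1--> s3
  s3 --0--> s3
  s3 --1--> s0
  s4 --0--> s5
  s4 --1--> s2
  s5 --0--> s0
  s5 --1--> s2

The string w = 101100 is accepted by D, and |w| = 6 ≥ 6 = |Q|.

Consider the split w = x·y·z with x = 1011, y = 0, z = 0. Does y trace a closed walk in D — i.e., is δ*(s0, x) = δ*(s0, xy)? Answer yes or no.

Run of D on the first 5 characters of w = 1 0 1 1 0:
  step 0: s0  (start)
  step 1: s5  (read 1: s0→s5)
  step 2: s0  (read 0: s5→s0)
  step 3: s5  (read 1: s0→s5)
  step 4: s2  (read 1: s5→s2)
  step 5: s3  (read 0: s2→s3)

After x (step 4): s2. After xy (step 5): s3.
They differ (s2 ≠ s3), so y is not a cycle from the state after x; this split is not the one the pumping-lemma construction produces, and pumping y need not keep the string in L(D).

no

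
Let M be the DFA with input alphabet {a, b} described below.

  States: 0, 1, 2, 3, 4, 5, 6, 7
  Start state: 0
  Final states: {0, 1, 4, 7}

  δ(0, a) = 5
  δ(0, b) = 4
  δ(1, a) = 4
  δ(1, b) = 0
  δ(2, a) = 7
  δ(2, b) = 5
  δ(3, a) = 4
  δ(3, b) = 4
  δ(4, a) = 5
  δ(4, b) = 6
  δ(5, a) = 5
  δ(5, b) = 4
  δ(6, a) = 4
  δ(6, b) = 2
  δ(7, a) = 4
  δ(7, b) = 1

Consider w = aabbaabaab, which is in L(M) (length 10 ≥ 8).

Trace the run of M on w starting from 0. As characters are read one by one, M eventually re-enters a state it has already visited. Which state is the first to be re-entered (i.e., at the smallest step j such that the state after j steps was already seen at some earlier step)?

State sequence: 0 -a-> 5 -a-> 5 -b-> 4 -b-> 6 -a-> 4 -a-> 5 -b-> 4 -a-> 5 -a-> 5 -b-> 4
First repeat at step 2: 5 was already visited.

The earliest repeat is at step j = 2: M is in 5, which it already visited at step i = 1.
The DFA has 8 states, so the proof of the pumping lemma guarantees a repeated state among the first 8+1 visited; the segment between the two visits is the pumpable y.

5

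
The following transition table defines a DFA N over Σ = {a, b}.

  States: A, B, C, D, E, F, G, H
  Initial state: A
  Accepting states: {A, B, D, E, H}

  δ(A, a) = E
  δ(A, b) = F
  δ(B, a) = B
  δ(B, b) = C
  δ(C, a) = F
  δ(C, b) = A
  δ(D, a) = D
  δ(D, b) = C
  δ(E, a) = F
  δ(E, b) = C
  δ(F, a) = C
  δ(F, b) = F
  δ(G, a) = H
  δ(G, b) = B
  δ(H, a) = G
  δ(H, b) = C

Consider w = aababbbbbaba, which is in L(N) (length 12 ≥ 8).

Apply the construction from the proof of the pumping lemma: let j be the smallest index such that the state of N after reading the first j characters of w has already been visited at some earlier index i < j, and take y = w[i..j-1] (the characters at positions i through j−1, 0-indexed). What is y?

State sequence: A -a-> E -a-> F -b-> F -a-> C -b-> A -b-> F -b-> F -b-> F -b-> F -a-> C -b-> A -a-> E
First repeat at step 3: F was already visited.

So i = 2, j = 3, giving x = w[0:2] = aa, y = w[2:3] = b, z = w[3:12] = abbbbbaba.
Check: |xy| = 3 ≤ 8 and |y| = 1 ≥ 1. Reading y takes N from F back to F, so every xyⁱz is accepted.
The DFA has 8 states, so the proof of the pumping lemma guarantees a repeated state among the first 8+1 visited; the segment between the two visits is the pumpable y.

b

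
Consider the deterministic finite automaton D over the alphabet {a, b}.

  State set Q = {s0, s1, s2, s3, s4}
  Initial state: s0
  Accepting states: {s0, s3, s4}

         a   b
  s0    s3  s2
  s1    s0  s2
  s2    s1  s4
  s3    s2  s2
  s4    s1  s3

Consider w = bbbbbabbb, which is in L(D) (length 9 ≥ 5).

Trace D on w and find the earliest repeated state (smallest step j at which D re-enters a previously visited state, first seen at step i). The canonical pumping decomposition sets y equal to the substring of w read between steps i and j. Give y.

bbb

State sequence: s0 -b-> s2 -b-> s4 -b-> s3 -b-> s2 -b-> s4 -a-> s1 -b-> s2 -b-> s4 -b-> s3
First repeat at step 4: s2 was already visited.

So i = 1, j = 4, giving x = w[0:1] = b, y = w[1:4] = bbb, z = w[4:9] = babbb.
Check: |xy| = 4 ≤ 5 and |y| = 3 ≥ 1. Reading y takes D from s2 back to s2, so every xyⁱz is accepted.
Since D has 5 states, any run of length ≥ 5 visits 5+1 states, so by pigeonhole some state repeats within the first 5 steps — that repeat gives the pumpable loop.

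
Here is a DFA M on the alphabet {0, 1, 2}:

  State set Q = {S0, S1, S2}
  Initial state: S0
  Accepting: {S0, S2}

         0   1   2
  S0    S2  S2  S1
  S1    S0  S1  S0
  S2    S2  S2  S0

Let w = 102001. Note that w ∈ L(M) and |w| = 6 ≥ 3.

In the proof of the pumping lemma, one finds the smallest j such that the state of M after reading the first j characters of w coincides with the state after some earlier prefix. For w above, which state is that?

Run of M on w = 1 0 2 0 0 1:
  step 0: S0  (start)
  step 1: S2  (read 1: S0→S2)
  step 2: S2  (read 0: S2→S2)   ← first repeat (S2 seen earlier)
  step 3: S0  (read 2: S2→S0)
  step 4: S2  (read 0: S0→S2)
  step 5: S2  (read 0: S2→S2)
  step 6: S2  (read 1: S2→S2)

The earliest repeat is at step j = 2: M is in S2, which it already visited at step i = 1.
With |Q| = 3, pigeonhole forces a state repeat no later than step 3; the substring read between the first and second visits to that state can be pumped.

S2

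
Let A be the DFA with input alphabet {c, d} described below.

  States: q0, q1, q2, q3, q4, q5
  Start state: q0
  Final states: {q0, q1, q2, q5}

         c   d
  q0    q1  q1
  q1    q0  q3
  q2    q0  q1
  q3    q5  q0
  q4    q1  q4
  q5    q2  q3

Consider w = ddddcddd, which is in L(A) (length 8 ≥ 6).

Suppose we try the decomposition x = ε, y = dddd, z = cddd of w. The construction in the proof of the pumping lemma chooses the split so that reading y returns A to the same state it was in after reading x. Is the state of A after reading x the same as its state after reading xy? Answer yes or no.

Run of A on the first 4 characters of w = d d d d:
  step 0: q0  (start)
  step 1: q1  (read d: q0→q1)
  step 2: q3  (read d: q1→q3)
  step 3: q0  (read d: q3→q0)
  step 4: q1  (read d: q0→q1)

After x (step 0): q0. After xy (step 4): q1.
They differ (q0 ≠ q1), so y is not a cycle from the state after x; this split is not the one the pumping-lemma construction produces, and pumping y need not keep the string in L(A).

no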